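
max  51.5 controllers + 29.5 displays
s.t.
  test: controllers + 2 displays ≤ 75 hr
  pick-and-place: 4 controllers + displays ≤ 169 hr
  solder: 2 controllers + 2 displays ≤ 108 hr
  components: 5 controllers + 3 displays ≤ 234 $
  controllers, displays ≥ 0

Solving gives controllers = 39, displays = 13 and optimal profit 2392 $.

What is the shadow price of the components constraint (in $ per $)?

Check each constraint at x*: test 65/75 (slack 10); pick-and-place 169/169 (tight); solder 104/108 (slack 4); components 234/234 (tight).
Slack constraints have shadow price 0 (complementary slackness).
From A_Bᵀ y = c: 4·y_pick-and-place + 5·y_components = 51.5; 1·y_pick-and-place + 3·y_components = 29.5.
→ y_pick-and-place = 1 and y_components = 9.5.
Shadow price of components = 9.5.

9.5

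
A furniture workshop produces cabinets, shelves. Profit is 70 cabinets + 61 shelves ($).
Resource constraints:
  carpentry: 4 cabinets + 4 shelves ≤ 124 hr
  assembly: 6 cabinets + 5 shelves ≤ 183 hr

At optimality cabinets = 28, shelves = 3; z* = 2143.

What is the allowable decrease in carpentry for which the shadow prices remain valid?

2

Binding constraints: carpentry, assembly. The basis is B = [[4,4],[6,5]] with det -4.
Per unit decrease in carpentry, x* moves by d = (1.25, -1.5).
The basis stays optimal until shelves reaches 0; allowable decrease = 2 hr.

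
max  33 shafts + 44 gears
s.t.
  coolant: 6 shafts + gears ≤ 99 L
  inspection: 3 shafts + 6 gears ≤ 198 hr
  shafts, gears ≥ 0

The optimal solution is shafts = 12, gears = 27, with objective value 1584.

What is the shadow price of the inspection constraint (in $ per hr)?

Both coolant and inspection are binding at x*.
From A_Bᵀ y = c: 6·y_coolant + 3·y_inspection = 33; 1·y_coolant + 6·y_inspection = 44.
→ y_coolant = 2 and y_inspection = 7.
Shadow price of inspection = 7.

7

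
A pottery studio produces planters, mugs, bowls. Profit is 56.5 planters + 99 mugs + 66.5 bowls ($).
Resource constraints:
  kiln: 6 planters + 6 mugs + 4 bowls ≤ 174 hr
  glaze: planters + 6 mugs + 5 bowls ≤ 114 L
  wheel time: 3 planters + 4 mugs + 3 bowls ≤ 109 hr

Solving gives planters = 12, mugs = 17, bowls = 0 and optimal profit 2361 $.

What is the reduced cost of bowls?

At the optimum: kiln uses 174 of 174 (binding); glaze uses 114 of 114 (binding); wheel time uses 104 of 109 (slack = 5).
Since wheel time is not tight, its dual is 0.
Dual feasibility on the basic columns requires 6·y_kiln + 1·y_glaze = 56.5, 6·y_kiln + 6·y_glaze = 99.
Solving: y_kiln = 8, y_glaze = 8.5.
Reduced cost of bowls: c₃ − yᵀa₃ = 66.5 − (8·4 + 8.5·5) = 66.5 − 74.5 = -8.

-8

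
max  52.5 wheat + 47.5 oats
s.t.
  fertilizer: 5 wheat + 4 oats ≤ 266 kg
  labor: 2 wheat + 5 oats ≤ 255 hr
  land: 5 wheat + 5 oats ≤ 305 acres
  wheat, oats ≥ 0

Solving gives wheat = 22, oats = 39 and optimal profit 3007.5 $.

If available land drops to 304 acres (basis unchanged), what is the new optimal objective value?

Binding: fertilizer and land. Non-binding: labor (16 unused).
By complementary slackness, y = 0 for the non-binding constraint.
From A_Bᵀ y = c: 5·y_fertilizer + 5·y_land = 52.5; 4·y_fertilizer + 5·y_land = 47.5.
→ y_fertilizer = 5 and y_land = 5.5.
Δz = y_land·Δb = 5.5 × (-1) = -5.5, so new z* = 3007.5 − 5.5 = 3002.

3002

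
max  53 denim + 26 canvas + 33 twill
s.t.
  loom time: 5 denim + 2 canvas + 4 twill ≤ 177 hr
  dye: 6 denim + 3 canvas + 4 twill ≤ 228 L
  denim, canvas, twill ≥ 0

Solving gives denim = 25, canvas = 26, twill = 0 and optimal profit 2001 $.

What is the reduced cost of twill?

Check each constraint at x*: loom time 177/177 (tight); dye 228/228 (tight).
The binding rows give the dual system: 5·y_loom time + 6·y_dye = 53 and 2·y_loom time + 3·y_dye = 26.
Solving: y_loom time = 1, y_dye = 8.
Reduced cost of twill: c₃ − yᵀa₃ = 33 − (1·4 + 8·4) = 33 − 36 = -3.

-3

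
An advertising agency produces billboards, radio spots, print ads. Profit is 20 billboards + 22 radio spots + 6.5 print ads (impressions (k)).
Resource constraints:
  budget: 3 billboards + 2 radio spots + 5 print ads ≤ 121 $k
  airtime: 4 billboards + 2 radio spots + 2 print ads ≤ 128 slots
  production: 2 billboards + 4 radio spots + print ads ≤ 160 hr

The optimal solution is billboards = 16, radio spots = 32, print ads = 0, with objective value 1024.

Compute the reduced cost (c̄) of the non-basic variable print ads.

-3.5

At the optimum: budget uses 112 of 121 (slack = 9); airtime uses 128 of 128 (binding); production uses 160 of 160 (binding).
By complementary slackness, y = 0 for the non-binding constraint.
The binding rows give the dual system: 4·y_airtime + 2·y_production = 20 and 2·y_airtime + 4·y_production = 22.
Solving: y_airtime = 3, y_production = 4.
Reduced cost of print ads: c₃ − yᵀa₃ = 6.5 − (3·2 + 4·1) = 6.5 − 10 = -3.5.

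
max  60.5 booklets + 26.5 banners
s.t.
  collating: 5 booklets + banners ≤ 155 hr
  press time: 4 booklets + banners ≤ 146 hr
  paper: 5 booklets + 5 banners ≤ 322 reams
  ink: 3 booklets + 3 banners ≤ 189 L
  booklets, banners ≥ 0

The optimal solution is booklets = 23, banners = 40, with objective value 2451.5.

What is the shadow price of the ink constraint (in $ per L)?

6

At the optimum: collating uses 155 of 155 (binding); press time uses 132 of 146 (slack = 14); paper uses 315 of 322 (slack = 7); ink uses 189 of 189 (binding).
By complementary slackness, y = 0 for the non-binding constraints.
The binding rows give the dual system: 5·y_collating + 3·y_ink = 60.5 and 1·y_collating + 3·y_ink = 26.5.
→ y_collating = 8.5 and y_ink = 6.
Shadow price of ink = 6.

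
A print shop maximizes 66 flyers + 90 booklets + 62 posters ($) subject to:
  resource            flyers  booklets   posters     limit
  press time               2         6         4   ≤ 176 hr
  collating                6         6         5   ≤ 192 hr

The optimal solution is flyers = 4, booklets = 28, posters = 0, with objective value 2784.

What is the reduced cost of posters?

Both press time and collating are binding at x*.
From A_Bᵀ y = c: 2·y_press time + 6·y_collating = 66; 6·y_press time + 6·y_collating = 90.
Solving: y_press time = 6, y_collating = 9.
Reduced cost of posters: c₃ − yᵀa₃ = 62 − (6·4 + 9·5) = 62 − 69 = -7.

-7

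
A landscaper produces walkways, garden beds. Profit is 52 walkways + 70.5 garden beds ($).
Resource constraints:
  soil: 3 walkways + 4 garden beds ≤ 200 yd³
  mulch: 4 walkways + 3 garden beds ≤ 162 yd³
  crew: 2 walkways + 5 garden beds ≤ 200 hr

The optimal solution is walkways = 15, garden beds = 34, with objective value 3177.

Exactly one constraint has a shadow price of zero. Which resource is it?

soil

soil: 181/200 (slack 19)
mulch: 162/162 (binding)
crew: 200/200 (binding)
By complementary slackness, a constraint with positive slack has shadow price 0 → soil.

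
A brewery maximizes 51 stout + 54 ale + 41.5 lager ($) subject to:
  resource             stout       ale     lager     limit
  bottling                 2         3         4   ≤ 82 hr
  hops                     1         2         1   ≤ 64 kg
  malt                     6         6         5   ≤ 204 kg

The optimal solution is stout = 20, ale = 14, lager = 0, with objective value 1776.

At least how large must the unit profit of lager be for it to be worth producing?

49.5

Check each constraint at x*: bottling 82/82 (tight); hops 48/64 (slack 16); malt 204/204 (tight).
Since hops is not tight, its dual is 0.
Dual feasibility on the basic columns requires 2·y_bottling + 6·y_malt = 51, 3·y_bottling + 6·y_malt = 54.
Solving: y_bottling = 3, y_malt = 7.5.
lager enters the basis when its profit ≥ yᵀa₃ = 3·4 + 7.5·5 = 49.5.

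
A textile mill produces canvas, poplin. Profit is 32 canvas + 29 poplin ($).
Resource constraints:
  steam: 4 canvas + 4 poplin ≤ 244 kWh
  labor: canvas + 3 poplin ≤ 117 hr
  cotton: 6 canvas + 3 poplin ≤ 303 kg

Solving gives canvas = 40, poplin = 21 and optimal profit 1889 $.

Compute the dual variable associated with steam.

6.5

Binding: steam and cotton. Non-binding: labor (14 unused).
Since labor is not tight, its dual is 0.
The binding rows give the dual system: 4·y_steam + 6·y_cotton = 32 and 4·y_steam + 3·y_cotton = 29.
This yields shadow prices y_steam = 6.5, y_cotton = 1.
Shadow price of steam = 6.5.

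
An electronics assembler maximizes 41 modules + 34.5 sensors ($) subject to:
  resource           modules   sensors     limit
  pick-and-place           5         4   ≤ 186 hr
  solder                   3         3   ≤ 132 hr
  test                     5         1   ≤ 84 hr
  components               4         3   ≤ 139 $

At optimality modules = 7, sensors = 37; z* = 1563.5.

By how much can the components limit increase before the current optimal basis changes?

Binding constraints: solder, components. The basis is B = [[3,3],[4,3]] with det -3.
Per unit increase in components, x* moves by d = (1, -1).
The basis stays optimal until pick-and-place becomes binding; allowable increase = 3 $.

3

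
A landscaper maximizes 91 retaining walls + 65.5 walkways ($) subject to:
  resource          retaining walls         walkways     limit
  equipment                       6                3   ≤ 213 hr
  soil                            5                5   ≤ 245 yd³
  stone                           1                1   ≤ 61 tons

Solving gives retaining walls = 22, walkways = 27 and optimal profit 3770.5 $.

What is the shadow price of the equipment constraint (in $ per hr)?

Check each constraint at x*: equipment 213/213 (tight); soil 245/245 (tight); stone 49/61 (slack 12).
Since stone is not tight, its dual is 0.
Dual feasibility on the basic columns requires 6·y_equipment + 5·y_soil = 91, 3·y_equipment + 5·y_soil = 65.5.
→ y_equipment = 8.5 and y_soil = 8.
Shadow price of equipment = 8.5.

8.5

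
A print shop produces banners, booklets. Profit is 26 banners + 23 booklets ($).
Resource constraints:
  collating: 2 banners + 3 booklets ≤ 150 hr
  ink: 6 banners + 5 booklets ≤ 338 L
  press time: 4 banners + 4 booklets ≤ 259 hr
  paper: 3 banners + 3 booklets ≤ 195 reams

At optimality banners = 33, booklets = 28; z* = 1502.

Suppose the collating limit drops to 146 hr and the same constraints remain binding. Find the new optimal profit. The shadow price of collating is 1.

1498

Δb = -4, so new z* = 1502 + (1)·(-4) = 1502 − 4 = 1498.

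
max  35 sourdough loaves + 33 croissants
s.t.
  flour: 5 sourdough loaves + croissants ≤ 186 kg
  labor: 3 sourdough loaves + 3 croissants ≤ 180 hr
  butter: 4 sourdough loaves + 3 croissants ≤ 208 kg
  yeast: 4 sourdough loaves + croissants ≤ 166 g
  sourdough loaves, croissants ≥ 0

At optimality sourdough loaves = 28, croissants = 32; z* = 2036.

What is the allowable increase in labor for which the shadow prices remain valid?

Binding constraints: labor, butter. The basis is B = [[3,3],[4,3]] with det -3.
Per unit increase in labor, x* moves by d = (-1, 1.3333).
The basis stays optimal until sourdough loaves reaches 0; allowable increase = 28 hr.

28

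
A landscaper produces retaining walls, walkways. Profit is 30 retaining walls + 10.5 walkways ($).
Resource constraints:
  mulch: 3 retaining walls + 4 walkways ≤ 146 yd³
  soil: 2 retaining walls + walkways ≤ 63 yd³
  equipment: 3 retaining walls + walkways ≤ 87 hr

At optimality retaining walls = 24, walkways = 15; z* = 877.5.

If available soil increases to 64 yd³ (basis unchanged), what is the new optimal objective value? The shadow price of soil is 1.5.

Δb = 1, so new z* = 877.5 + (1.5)·(1) = 877.5 + 1.5 = 879.

879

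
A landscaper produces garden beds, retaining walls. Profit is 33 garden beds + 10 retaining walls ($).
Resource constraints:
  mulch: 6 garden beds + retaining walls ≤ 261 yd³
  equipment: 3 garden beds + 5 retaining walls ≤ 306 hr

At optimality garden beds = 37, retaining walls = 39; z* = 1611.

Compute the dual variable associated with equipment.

1

Check each constraint at x*: mulch 261/261 (tight); equipment 306/306 (tight).
From A_Bᵀ y = c: 6·y_mulch + 3·y_equipment = 33; 1·y_mulch + 5·y_equipment = 10.
Solving: y_mulch = 5, y_equipment = 1.
Shadow price of equipment = 1.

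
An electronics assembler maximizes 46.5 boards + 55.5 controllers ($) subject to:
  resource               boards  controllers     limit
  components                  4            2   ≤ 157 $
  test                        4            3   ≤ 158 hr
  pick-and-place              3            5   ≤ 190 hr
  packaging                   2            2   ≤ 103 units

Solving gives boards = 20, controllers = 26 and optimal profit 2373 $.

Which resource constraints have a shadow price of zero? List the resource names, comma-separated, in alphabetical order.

components, packaging

components: 132/157 (slack 25)
test: 158/158 (binding)
pick-and-place: 190/190 (binding)
packaging: 92/103 (slack 11)
By complementary slackness, a constraint with positive slack has shadow price 0 → components, packaging.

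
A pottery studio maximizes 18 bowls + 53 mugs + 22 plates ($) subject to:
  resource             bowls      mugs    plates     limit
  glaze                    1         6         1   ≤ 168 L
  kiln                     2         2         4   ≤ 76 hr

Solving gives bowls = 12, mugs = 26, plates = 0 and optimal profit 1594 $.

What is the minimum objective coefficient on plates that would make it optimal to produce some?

Check each constraint at x*: glaze 168/168 (tight); kiln 76/76 (tight).
Dual feasibility on the basic columns requires 1·y_glaze + 2·y_kiln = 18, 6·y_glaze + 2·y_kiln = 53.
Solving: y_glaze = 7, y_kiln = 5.5.
plates enters the basis when its profit ≥ yᵀa₃ = 7·1 + 5.5·4 = 29.

29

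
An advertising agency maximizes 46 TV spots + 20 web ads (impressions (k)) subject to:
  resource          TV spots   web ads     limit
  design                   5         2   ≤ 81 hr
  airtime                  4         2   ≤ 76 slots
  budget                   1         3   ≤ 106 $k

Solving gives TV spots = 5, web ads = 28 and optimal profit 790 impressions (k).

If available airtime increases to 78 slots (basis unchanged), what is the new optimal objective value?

798

Check each constraint at x*: design 81/81 (tight); airtime 76/76 (tight); budget 89/106 (slack 17).
Slack constraints have shadow price 0 (complementary slackness).
The binding rows give the dual system: 5·y_design + 4·y_airtime = 46 and 2·y_design + 2·y_airtime = 20.
Solving: y_design = 6, y_airtime = 4.
Δz = y_airtime·Δb = 4 × (2) = 8, so new z* = 790 + 8 = 798.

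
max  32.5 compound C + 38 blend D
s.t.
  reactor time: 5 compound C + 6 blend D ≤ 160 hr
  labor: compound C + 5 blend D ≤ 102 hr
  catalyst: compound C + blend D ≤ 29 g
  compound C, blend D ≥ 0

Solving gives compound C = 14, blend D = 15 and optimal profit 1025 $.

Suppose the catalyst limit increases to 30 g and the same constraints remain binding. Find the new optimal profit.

Binding: reactor time and catalyst. Non-binding: labor (13 unused).
By complementary slackness, y = 0 for the non-binding constraint.
The binding rows give the dual system: 5·y_reactor time + 1·y_catalyst = 32.5 and 6·y_reactor time + 1·y_catalyst = 38.
→ y_reactor time = 5.5 and y_catalyst = 5.
Δz = y_catalyst·Δb = 5 × (1) = 5, so new z* = 1025 + 5 = 1030.

1030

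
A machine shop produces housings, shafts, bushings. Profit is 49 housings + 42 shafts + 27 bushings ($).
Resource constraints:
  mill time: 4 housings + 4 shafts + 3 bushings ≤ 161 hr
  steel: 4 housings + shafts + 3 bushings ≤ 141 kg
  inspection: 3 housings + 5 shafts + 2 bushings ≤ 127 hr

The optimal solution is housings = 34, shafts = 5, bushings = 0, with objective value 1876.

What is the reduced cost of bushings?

At the optimum: mill time uses 156 of 161 (slack = 5); steel uses 141 of 141 (binding); inspection uses 127 of 127 (binding).
By complementary slackness, y = 0 for the non-binding constraint.
The binding rows give the dual system: 4·y_steel + 3·y_inspection = 49 and 1·y_steel + 5·y_inspection = 42.
Solving: y_steel = 7, y_inspection = 7.
Reduced cost of bushings: c₃ − yᵀa₃ = 27 − (7·3 + 7·2) = 27 − 35 = -8.

-8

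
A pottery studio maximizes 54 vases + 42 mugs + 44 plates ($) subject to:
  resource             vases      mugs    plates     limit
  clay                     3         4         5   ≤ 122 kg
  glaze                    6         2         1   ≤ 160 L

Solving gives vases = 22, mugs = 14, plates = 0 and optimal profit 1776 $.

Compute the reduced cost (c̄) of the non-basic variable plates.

-1

At the optimum: clay uses 122 of 122 (binding); glaze uses 160 of 160 (binding).
From A_Bᵀ y = c: 3·y_clay + 6·y_glaze = 54; 4·y_clay + 2·y_glaze = 42.
→ y_clay = 8 and y_glaze = 5.
Reduced cost of plates: c₃ − yᵀa₃ = 44 − (8·5 + 5·1) = 44 − 45 = -1.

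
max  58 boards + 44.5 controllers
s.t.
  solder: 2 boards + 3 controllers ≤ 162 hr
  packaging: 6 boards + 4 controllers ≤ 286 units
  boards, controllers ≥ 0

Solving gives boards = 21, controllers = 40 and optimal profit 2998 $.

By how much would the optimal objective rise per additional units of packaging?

Check each constraint at x*: solder 162/162 (tight); packaging 286/286 (tight).
From A_Bᵀ y = c: 2·y_solder + 6·y_packaging = 58; 3·y_solder + 4·y_packaging = 44.5.
This yields shadow prices y_solder = 3.5, y_packaging = 8.5.
Shadow price of packaging = 8.5.

8.5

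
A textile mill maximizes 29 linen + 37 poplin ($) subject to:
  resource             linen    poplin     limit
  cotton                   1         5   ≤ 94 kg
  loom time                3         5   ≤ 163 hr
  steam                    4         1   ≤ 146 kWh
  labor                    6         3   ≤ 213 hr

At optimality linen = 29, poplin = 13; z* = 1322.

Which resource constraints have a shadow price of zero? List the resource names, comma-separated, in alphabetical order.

cotton: 94/94 (binding)
loom time: 152/163 (slack 11)
steam: 129/146 (slack 17)
labor: 213/213 (binding)
By complementary slackness, a constraint with positive slack has shadow price 0 → loom time, steam.

loom time, steam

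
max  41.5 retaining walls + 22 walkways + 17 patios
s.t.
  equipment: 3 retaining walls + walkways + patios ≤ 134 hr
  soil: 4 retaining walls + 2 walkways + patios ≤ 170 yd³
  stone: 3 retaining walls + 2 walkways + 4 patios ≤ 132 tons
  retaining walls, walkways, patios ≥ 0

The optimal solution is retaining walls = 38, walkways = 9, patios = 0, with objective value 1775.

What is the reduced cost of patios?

Binding: soil and stone. Non-binding: equipment (11 unused).
By complementary slackness, y = 0 for the non-binding constraint.
From A_Bᵀ y = c: 4·y_soil + 3·y_stone = 41.5; 2·y_soil + 2·y_stone = 22.
Solving: y_soil = 8.5, y_stone = 2.5.
Reduced cost of patios: c₃ − yᵀa₃ = 17 − (8.5·1 + 2.5·4) = 17 − 18.5 = -1.5.

-1.5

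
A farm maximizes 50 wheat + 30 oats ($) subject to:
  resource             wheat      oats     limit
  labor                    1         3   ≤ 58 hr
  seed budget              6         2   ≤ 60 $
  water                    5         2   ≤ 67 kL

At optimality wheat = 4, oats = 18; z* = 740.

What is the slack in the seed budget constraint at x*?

seed budget used = 6·4 + 2·18 = 60; slack = 60 − 60 = 0.

0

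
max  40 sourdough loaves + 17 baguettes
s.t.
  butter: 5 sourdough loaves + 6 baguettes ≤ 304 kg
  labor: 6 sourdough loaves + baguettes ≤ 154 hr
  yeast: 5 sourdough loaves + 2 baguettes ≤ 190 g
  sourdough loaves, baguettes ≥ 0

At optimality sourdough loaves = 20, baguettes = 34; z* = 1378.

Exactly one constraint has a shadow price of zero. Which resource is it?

butter: 304/304 (binding)
labor: 154/154 (binding)
yeast: 168/190 (slack 22)
By complementary slackness, a constraint with positive slack has shadow price 0 → yeast.

yeast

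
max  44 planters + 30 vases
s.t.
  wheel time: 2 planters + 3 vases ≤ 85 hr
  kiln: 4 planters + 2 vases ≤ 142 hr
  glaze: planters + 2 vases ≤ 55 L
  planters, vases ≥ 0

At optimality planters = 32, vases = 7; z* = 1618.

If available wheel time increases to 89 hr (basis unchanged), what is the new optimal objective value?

1634

Binding: wheel time and kiln. Non-binding: glaze (9 unused).
Slack constraints have shadow price 0 (complementary slackness).
From A_Bᵀ y = c: 2·y_wheel time + 4·y_kiln = 44; 3·y_wheel time + 2·y_kiln = 30.
Solving: y_wheel time = 4, y_kiln = 9.
Δz = y_wheel time·Δb = 4 × (4) = 16, so new z* = 1618 + 16 = 1634.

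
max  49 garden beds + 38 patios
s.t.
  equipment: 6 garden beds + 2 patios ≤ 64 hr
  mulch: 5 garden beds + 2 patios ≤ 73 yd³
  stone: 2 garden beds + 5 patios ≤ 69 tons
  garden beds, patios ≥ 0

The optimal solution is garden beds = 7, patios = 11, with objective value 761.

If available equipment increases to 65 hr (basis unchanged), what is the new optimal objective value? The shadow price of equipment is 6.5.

767.5

Δb = 1, so new z* = 761 + (6.5)·(1) = 761 + 6.5 = 767.5.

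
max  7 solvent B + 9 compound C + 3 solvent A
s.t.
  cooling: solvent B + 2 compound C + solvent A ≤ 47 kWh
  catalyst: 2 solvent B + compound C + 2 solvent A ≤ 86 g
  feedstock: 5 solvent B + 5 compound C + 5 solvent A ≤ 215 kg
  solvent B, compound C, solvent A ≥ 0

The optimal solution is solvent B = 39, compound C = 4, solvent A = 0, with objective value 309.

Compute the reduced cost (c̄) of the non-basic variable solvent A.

At the optimum: cooling uses 47 of 47 (binding); catalyst uses 82 of 86 (slack = 4); feedstock uses 215 of 215 (binding).
Slack constraints have shadow price 0 (complementary slackness).
Dual feasibility on the basic columns requires 1·y_cooling + 5·y_feedstock = 7, 2·y_cooling + 5·y_feedstock = 9.
Solving: y_cooling = 2, y_feedstock = 1.
Reduced cost of solvent A: c₃ − yᵀa₃ = 3 − (2·1 + 1·5) = 3 − 7 = -4.

-4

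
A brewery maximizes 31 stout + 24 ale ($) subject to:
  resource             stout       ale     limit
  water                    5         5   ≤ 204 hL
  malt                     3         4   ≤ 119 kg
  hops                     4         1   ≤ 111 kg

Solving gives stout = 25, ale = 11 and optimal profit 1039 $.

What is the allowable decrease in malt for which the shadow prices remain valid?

Binding constraints: malt, hops. The basis is B = [[3,4],[4,1]] with det -13.
Per unit decrease in malt, x* moves by d = (0.0769, -0.3077).
The basis stays optimal until ale reaches 0; allowable decrease = 35.75 kg.

35.75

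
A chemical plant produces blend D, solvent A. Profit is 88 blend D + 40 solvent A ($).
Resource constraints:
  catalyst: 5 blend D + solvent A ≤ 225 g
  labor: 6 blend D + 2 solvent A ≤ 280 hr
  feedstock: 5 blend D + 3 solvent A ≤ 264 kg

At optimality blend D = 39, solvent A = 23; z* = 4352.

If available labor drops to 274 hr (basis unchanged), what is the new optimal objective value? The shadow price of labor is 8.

4304

Δb = -6, so new z* = 4352 + (8)·(-6) = 4352 − 48 = 4304.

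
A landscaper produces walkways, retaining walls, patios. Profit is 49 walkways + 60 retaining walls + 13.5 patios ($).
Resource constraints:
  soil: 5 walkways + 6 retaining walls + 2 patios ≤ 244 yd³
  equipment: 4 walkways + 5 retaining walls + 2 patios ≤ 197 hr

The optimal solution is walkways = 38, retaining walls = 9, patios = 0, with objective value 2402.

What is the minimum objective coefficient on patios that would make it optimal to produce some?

Both soil and equipment are binding at x*.
Dual feasibility on the basic columns requires 5·y_soil + 4·y_equipment = 49, 6·y_soil + 5·y_equipment = 60.
→ y_soil = 5 and y_equipment = 6.
patios enters the basis when its profit ≥ yᵀa₃ = 5·2 + 6·2 = 22.

22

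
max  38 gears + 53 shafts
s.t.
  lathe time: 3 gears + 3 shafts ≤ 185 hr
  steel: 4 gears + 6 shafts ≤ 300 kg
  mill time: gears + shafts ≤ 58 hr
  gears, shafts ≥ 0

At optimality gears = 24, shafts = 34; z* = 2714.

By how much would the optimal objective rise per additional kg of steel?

7.5

At the optimum: lathe time uses 174 of 185 (slack = 11); steel uses 300 of 300 (binding); mill time uses 58 of 58 (binding).
Since lathe time is not tight, its dual is 0.
Dual feasibility on the basic columns requires 4·y_steel + 1·y_mill time = 38, 6·y_steel + 1·y_mill time = 53.
→ y_steel = 7.5 and y_mill time = 8.
Shadow price of steel = 7.5.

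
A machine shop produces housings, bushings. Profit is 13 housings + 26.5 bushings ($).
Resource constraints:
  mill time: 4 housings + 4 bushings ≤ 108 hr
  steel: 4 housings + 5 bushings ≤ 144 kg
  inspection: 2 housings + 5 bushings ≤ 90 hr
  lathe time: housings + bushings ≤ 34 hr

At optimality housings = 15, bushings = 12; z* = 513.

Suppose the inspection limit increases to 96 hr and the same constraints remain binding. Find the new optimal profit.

540

Binding: mill time and inspection. Non-binding: steel (24 unused), lathe time (7 unused).
Since steel, lathe time are not tight, their duals are 0.
The binding rows give the dual system: 4·y_mill time + 2·y_inspection = 13 and 4·y_mill time + 5·y_inspection = 26.5.
This yields shadow prices y_mill time = 1, y_inspection = 4.5.
Δz = y_inspection·Δb = 4.5 × (6) = 27, so new z* = 513 + 27 = 540.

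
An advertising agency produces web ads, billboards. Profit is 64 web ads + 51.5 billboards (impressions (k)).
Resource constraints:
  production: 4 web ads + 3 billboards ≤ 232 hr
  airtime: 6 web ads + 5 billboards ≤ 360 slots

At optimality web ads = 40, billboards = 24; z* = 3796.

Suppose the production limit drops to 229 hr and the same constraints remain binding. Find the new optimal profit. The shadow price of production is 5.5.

3779.5

Δb = -3, so new z* = 3796 + (5.5)·(-3) = 3796 − 16.5 = 3779.5.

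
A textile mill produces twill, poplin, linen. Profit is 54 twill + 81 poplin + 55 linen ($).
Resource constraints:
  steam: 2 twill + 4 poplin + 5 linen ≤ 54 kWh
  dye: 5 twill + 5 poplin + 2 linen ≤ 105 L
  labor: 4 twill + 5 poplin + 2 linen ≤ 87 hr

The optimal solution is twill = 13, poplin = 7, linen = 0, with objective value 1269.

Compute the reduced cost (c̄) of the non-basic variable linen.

At the optimum: steam uses 54 of 54 (binding); dye uses 100 of 105 (slack = 5); labor uses 87 of 87 (binding).
By complementary slackness, y = 0 for the non-binding constraint.
Dual feasibility on the basic columns requires 2·y_steam + 4·y_labor = 54, 4·y_steam + 5·y_labor = 81.
Solving: y_steam = 9, y_labor = 9.
Reduced cost of linen: c₃ − yᵀa₃ = 55 − (9·5 + 9·2) = 55 − 63 = -8.

-8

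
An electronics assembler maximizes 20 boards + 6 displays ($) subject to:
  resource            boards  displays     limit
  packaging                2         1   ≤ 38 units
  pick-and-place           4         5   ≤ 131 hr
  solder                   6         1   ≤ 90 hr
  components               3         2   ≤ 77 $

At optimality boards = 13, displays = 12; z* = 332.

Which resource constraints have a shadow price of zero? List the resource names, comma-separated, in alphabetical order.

packaging: 38/38 (binding)
pick-and-place: 112/131 (slack 19)
solder: 90/90 (binding)
components: 63/77 (slack 14)
By complementary slackness, a constraint with positive slack has shadow price 0 → components, pick-and-place.

components, pick-and-place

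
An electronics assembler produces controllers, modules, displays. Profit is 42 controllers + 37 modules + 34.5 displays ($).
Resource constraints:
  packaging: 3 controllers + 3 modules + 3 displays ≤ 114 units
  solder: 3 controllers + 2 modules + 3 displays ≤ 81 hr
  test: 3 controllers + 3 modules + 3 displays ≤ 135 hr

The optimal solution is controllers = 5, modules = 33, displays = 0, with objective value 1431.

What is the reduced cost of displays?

-7.5

At the optimum: packaging uses 114 of 114 (binding); solder uses 81 of 81 (binding); test uses 114 of 135 (slack = 21).
Since test is not tight, its dual is 0.
Dual feasibility on the basic columns requires 3·y_packaging + 3·y_solder = 42, 3·y_packaging + 2·y_solder = 37.
This yields shadow prices y_packaging = 9, y_solder = 5.
Reduced cost of displays: c₃ − yᵀa₃ = 34.5 − (9·3 + 5·3) = 34.5 − 42 = -7.5.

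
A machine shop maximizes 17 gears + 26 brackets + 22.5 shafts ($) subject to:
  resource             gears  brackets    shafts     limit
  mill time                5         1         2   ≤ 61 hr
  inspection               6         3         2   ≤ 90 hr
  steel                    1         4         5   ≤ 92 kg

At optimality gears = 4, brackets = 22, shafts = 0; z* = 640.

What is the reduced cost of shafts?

At the optimum: mill time uses 42 of 61 (slack = 19); inspection uses 90 of 90 (binding); steel uses 92 of 92 (binding).
By complementary slackness, y = 0 for the non-binding constraint.
From A_Bᵀ y = c: 6·y_inspection + 1·y_steel = 17; 3·y_inspection + 4·y_steel = 26.
→ y_inspection = 2 and y_steel = 5.
Reduced cost of shafts: c₃ − yᵀa₃ = 22.5 − (2·2 + 5·5) = 22.5 − 29 = -6.5.

-6.5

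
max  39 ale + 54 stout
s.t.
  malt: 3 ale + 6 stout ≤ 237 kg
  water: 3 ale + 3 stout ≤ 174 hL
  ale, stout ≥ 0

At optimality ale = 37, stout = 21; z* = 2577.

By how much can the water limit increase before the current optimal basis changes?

Binding constraints: malt, water. The basis is B = [[3,6],[3,3]] with det -9.
Per unit increase in water, x* moves by d = (0.6667, -0.3333).
The basis stays optimal until stout reaches 0; allowable increase = 63 hL.

63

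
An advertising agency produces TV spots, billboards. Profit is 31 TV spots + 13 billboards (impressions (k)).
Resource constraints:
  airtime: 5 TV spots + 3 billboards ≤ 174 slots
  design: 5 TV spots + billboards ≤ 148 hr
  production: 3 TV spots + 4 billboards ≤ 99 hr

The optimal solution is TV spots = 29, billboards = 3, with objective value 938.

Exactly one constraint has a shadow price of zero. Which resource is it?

airtime: 154/174 (slack 20)
design: 148/148 (binding)
production: 99/99 (binding)
By complementary slackness, a constraint with positive slack has shadow price 0 → airtime.

airtime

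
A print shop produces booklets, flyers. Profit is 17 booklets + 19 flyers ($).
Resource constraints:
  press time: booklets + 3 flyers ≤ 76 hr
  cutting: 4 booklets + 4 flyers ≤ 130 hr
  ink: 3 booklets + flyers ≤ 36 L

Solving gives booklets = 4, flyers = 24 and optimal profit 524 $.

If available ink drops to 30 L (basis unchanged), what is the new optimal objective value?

500

Check each constraint at x*: press time 76/76 (tight); cutting 112/130 (slack 18); ink 36/36 (tight).
Since cutting is not tight, its dual is 0.
Dual feasibility on the basic columns requires 1·y_press time + 3·y_ink = 17, 3·y_press time + 1·y_ink = 19.
→ y_press time = 5 and y_ink = 4.
Δz = y_ink·Δb = 4 × (-6) = -24, so new z* = 524 − 24 = 500.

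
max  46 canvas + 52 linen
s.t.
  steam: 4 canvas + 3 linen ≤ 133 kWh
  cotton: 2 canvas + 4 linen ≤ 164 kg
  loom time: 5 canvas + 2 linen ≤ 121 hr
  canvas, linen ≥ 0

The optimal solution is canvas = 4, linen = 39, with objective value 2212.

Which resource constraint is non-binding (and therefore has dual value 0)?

loom time

steam: 133/133 (binding)
cotton: 164/164 (binding)
loom time: 98/121 (slack 23)
By complementary slackness, a constraint with positive slack has shadow price 0 → loom time.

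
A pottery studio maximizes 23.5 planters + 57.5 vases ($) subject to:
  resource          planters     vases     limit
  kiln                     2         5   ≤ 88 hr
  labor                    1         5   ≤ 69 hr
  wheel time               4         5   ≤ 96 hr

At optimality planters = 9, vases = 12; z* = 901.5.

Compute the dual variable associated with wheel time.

Check each constraint at x*: kiln 78/88 (slack 10); labor 69/69 (tight); wheel time 96/96 (tight).
Slack constraints have shadow price 0 (complementary slackness).
Dual feasibility on the basic columns requires 1·y_labor + 4·y_wheel time = 23.5, 5·y_labor + 5·y_wheel time = 57.5.
This yields shadow prices y_labor = 7.5, y_wheel time = 4.
Shadow price of wheel time = 4.

4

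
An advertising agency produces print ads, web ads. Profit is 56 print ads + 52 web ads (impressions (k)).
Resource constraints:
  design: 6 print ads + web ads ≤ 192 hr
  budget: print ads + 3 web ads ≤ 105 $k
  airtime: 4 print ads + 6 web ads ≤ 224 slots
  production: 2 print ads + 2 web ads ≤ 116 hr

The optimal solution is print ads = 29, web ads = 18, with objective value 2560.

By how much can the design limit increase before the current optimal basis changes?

144

Binding constraints: design, airtime. The basis is B = [[6,1],[4,6]] with det 32.
Per unit increase in design, x* moves by d = (0.1875, -0.125).
The basis stays optimal until web ads reaches 0; allowable increase = 144 hr.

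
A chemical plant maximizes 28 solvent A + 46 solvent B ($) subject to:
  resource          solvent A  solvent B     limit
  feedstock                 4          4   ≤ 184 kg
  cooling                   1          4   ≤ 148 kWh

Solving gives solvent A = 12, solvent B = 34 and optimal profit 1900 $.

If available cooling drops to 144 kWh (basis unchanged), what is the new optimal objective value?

At the optimum: feedstock uses 184 of 184 (binding); cooling uses 148 of 148 (binding).
From A_Bᵀ y = c: 4·y_feedstock + 1·y_cooling = 28; 4·y_feedstock + 4·y_cooling = 46.
Solving: y_feedstock = 5.5, y_cooling = 6.
Δz = y_cooling·Δb = 6 × (-4) = -24, so new z* = 1900 − 24 = 1876.

1876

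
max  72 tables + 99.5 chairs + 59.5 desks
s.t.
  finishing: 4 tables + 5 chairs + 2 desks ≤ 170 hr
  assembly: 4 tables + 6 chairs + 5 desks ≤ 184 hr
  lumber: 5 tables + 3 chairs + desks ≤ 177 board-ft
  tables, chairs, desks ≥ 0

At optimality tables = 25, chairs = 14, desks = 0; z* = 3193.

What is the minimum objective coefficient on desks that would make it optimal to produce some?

64.5

Binding: finishing and assembly. Non-binding: lumber (10 unused).
Since lumber is not tight, its dual is 0.
The binding rows give the dual system: 4·y_finishing + 4·y_assembly = 72 and 5·y_finishing + 6·y_assembly = 99.5.
→ y_finishing = 8.5 and y_assembly = 9.5.
desks enters the basis when its profit ≥ yᵀa₃ = 8.5·2 + 9.5·5 = 64.5.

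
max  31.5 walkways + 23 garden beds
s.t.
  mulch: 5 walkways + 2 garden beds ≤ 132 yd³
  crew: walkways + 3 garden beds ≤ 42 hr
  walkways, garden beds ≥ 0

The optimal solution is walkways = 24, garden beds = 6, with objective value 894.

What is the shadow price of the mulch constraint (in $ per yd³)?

At the optimum: mulch uses 132 of 132 (binding); crew uses 42 of 42 (binding).
From A_Bᵀ y = c: 5·y_mulch + 1·y_crew = 31.5; 2·y_mulch + 3·y_crew = 23.
Solving: y_mulch = 5.5, y_crew = 4.
Shadow price of mulch = 5.5.

5.5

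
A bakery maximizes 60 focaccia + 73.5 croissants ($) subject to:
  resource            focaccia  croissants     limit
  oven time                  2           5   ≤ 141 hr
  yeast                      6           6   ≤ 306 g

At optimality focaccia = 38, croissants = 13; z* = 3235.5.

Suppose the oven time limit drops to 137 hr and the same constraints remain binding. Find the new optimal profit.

3217.5

Check each constraint at x*: oven time 141/141 (tight); yeast 306/306 (tight).
From A_Bᵀ y = c: 2·y_oven time + 6·y_yeast = 60; 5·y_oven time + 6·y_yeast = 73.5.
This yields shadow prices y_oven time = 4.5, y_yeast = 8.5.
Δz = y_oven time·Δb = 4.5 × (-4) = -18, so new z* = 3235.5 − 18 = 3217.5.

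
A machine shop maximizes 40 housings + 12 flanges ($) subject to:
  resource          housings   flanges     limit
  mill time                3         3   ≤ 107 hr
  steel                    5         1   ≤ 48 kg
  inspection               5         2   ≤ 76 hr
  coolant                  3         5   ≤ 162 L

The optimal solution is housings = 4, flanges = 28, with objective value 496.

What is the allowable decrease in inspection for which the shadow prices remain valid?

28

Binding constraints: steel, inspection. The basis is B = [[5,1],[5,2]] with det 5.
Per unit decrease in inspection, x* moves by d = (0.2, -1).
The basis stays optimal until flanges reaches 0; allowable decrease = 28 hr.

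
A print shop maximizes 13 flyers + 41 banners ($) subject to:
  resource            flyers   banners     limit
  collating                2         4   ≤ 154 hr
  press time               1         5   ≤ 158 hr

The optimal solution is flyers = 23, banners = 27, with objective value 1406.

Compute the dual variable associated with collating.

At the optimum: collating uses 154 of 154 (binding); press time uses 158 of 158 (binding).
Dual feasibility on the basic columns requires 2·y_collating + 1·y_press time = 13, 4·y_collating + 5·y_press time = 41.
→ y_collating = 4 and y_press time = 5.
Shadow price of collating = 4.

4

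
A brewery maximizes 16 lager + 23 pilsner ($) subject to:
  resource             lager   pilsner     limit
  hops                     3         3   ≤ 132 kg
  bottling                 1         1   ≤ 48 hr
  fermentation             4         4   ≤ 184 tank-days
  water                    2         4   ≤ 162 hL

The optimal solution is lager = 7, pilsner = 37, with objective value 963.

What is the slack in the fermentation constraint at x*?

fermentation used = 4·7 + 4·37 = 176; slack = 184 − 176 = 8.

8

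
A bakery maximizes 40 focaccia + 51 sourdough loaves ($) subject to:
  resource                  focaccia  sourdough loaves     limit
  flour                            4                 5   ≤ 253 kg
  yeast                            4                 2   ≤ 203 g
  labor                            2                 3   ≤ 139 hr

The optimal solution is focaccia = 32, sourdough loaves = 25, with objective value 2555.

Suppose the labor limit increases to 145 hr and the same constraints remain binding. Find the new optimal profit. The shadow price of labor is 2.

2567

Δb = 6, so new z* = 2555 + (2)·(6) = 2555 + 12 = 2567.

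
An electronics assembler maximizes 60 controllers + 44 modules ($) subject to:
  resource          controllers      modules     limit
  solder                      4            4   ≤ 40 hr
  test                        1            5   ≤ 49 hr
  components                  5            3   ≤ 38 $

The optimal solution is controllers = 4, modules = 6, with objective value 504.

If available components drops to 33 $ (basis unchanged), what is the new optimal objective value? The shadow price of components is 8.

Δb = -5, so new z* = 504 + (8)·(-5) = 504 − 40 = 464.

464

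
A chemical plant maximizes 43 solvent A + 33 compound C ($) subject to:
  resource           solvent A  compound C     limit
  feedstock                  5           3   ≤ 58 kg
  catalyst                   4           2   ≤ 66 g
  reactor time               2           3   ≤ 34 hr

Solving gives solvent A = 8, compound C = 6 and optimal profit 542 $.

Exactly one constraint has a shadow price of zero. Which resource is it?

feedstock: 58/58 (binding)
catalyst: 44/66 (slack 22)
reactor time: 34/34 (binding)
By complementary slackness, a constraint with positive slack has shadow price 0 → catalyst.

catalyst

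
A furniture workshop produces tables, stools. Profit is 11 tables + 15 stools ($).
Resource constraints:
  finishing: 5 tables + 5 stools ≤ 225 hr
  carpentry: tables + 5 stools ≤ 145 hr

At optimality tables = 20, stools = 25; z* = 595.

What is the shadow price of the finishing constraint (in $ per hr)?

2

Both finishing and carpentry are binding at x*.
From A_Bᵀ y = c: 5·y_finishing + 1·y_carpentry = 11; 5·y_finishing + 5·y_carpentry = 15.
This yields shadow prices y_finishing = 2, y_carpentry = 1.
Shadow price of finishing = 2.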